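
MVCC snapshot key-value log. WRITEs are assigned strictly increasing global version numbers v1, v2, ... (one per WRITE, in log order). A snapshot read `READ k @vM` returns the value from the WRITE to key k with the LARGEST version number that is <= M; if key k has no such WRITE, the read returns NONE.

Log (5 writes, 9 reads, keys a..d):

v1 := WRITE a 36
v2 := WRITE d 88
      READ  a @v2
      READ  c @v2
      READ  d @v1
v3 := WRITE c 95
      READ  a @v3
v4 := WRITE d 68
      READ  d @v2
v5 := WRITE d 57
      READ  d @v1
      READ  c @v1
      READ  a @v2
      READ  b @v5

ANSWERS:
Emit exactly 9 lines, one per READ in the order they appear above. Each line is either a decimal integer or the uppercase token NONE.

Answer: 36
NONE
NONE
36
88
NONE
NONE
36
NONE

Derivation:
v1: WRITE a=36  (a history now [(1, 36)])
v2: WRITE d=88  (d history now [(2, 88)])
READ a @v2: history=[(1, 36)] -> pick v1 -> 36
READ c @v2: history=[] -> no version <= 2 -> NONE
READ d @v1: history=[(2, 88)] -> no version <= 1 -> NONE
v3: WRITE c=95  (c history now [(3, 95)])
READ a @v3: history=[(1, 36)] -> pick v1 -> 36
v4: WRITE d=68  (d history now [(2, 88), (4, 68)])
READ d @v2: history=[(2, 88), (4, 68)] -> pick v2 -> 88
v5: WRITE d=57  (d history now [(2, 88), (4, 68), (5, 57)])
READ d @v1: history=[(2, 88), (4, 68), (5, 57)] -> no version <= 1 -> NONE
READ c @v1: history=[(3, 95)] -> no version <= 1 -> NONE
READ a @v2: history=[(1, 36)] -> pick v1 -> 36
READ b @v5: history=[] -> no version <= 5 -> NONE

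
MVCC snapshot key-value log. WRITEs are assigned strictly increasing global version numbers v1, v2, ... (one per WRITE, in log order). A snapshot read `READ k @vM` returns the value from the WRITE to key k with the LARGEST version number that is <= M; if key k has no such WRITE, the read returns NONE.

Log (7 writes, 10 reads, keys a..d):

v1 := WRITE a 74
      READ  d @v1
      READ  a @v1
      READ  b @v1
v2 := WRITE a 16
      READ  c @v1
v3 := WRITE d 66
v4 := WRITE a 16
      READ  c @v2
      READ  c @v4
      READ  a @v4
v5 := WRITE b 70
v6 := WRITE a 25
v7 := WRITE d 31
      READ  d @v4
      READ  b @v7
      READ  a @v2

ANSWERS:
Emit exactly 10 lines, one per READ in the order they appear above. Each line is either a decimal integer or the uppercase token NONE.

Answer: NONE
74
NONE
NONE
NONE
NONE
16
66
70
16

Derivation:
v1: WRITE a=74  (a history now [(1, 74)])
READ d @v1: history=[] -> no version <= 1 -> NONE
READ a @v1: history=[(1, 74)] -> pick v1 -> 74
READ b @v1: history=[] -> no version <= 1 -> NONE
v2: WRITE a=16  (a history now [(1, 74), (2, 16)])
READ c @v1: history=[] -> no version <= 1 -> NONE
v3: WRITE d=66  (d history now [(3, 66)])
v4: WRITE a=16  (a history now [(1, 74), (2, 16), (4, 16)])
READ c @v2: history=[] -> no version <= 2 -> NONE
READ c @v4: history=[] -> no version <= 4 -> NONE
READ a @v4: history=[(1, 74), (2, 16), (4, 16)] -> pick v4 -> 16
v5: WRITE b=70  (b history now [(5, 70)])
v6: WRITE a=25  (a history now [(1, 74), (2, 16), (4, 16), (6, 25)])
v7: WRITE d=31  (d history now [(3, 66), (7, 31)])
READ d @v4: history=[(3, 66), (7, 31)] -> pick v3 -> 66
READ b @v7: history=[(5, 70)] -> pick v5 -> 70
READ a @v2: history=[(1, 74), (2, 16), (4, 16), (6, 25)] -> pick v2 -> 16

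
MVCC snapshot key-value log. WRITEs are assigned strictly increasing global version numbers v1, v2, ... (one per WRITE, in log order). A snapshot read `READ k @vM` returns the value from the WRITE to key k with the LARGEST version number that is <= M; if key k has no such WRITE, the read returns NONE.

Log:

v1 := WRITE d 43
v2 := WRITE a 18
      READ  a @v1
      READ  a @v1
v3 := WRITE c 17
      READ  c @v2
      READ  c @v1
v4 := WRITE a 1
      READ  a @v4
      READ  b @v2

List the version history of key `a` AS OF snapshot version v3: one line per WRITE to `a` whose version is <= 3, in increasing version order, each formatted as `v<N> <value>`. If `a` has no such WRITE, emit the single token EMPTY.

Answer: v2 18

Derivation:
Scan writes for key=a with version <= 3:
  v1 WRITE d 43 -> skip
  v2 WRITE a 18 -> keep
  v3 WRITE c 17 -> skip
  v4 WRITE a 1 -> drop (> snap)
Collected: [(2, 18)]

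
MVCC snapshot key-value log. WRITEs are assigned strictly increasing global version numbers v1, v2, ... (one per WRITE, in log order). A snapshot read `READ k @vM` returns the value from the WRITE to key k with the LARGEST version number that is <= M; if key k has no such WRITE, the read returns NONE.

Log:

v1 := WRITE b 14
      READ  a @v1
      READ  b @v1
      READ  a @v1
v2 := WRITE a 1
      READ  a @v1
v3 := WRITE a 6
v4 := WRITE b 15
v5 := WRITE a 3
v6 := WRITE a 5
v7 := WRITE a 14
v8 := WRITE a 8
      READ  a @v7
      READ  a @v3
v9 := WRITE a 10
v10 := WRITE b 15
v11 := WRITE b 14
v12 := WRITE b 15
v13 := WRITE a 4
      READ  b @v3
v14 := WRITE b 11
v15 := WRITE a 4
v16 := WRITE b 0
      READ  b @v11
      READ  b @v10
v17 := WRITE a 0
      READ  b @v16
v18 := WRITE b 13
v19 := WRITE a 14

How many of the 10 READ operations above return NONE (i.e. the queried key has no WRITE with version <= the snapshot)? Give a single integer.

Answer: 3

Derivation:
v1: WRITE b=14  (b history now [(1, 14)])
READ a @v1: history=[] -> no version <= 1 -> NONE
READ b @v1: history=[(1, 14)] -> pick v1 -> 14
READ a @v1: history=[] -> no version <= 1 -> NONE
v2: WRITE a=1  (a history now [(2, 1)])
READ a @v1: history=[(2, 1)] -> no version <= 1 -> NONE
v3: WRITE a=6  (a history now [(2, 1), (3, 6)])
v4: WRITE b=15  (b history now [(1, 14), (4, 15)])
v5: WRITE a=3  (a history now [(2, 1), (3, 6), (5, 3)])
v6: WRITE a=5  (a history now [(2, 1), (3, 6), (5, 3), (6, 5)])
v7: WRITE a=14  (a history now [(2, 1), (3, 6), (5, 3), (6, 5), (7, 14)])
v8: WRITE a=8  (a history now [(2, 1), (3, 6), (5, 3), (6, 5), (7, 14), (8, 8)])
READ a @v7: history=[(2, 1), (3, 6), (5, 3), (6, 5), (7, 14), (8, 8)] -> pick v7 -> 14
READ a @v3: history=[(2, 1), (3, 6), (5, 3), (6, 5), (7, 14), (8, 8)] -> pick v3 -> 6
v9: WRITE a=10  (a history now [(2, 1), (3, 6), (5, 3), (6, 5), (7, 14), (8, 8), (9, 10)])
v10: WRITE b=15  (b history now [(1, 14), (4, 15), (10, 15)])
v11: WRITE b=14  (b history now [(1, 14), (4, 15), (10, 15), (11, 14)])
v12: WRITE b=15  (b history now [(1, 14), (4, 15), (10, 15), (11, 14), (12, 15)])
v13: WRITE a=4  (a history now [(2, 1), (3, 6), (5, 3), (6, 5), (7, 14), (8, 8), (9, 10), (13, 4)])
READ b @v3: history=[(1, 14), (4, 15), (10, 15), (11, 14), (12, 15)] -> pick v1 -> 14
v14: WRITE b=11  (b history now [(1, 14), (4, 15), (10, 15), (11, 14), (12, 15), (14, 11)])
v15: WRITE a=4  (a history now [(2, 1), (3, 6), (5, 3), (6, 5), (7, 14), (8, 8), (9, 10), (13, 4), (15, 4)])
v16: WRITE b=0  (b history now [(1, 14), (4, 15), (10, 15), (11, 14), (12, 15), (14, 11), (16, 0)])
READ b @v11: history=[(1, 14), (4, 15), (10, 15), (11, 14), (12, 15), (14, 11), (16, 0)] -> pick v11 -> 14
READ b @v10: history=[(1, 14), (4, 15), (10, 15), (11, 14), (12, 15), (14, 11), (16, 0)] -> pick v10 -> 15
v17: WRITE a=0  (a history now [(2, 1), (3, 6), (5, 3), (6, 5), (7, 14), (8, 8), (9, 10), (13, 4), (15, 4), (17, 0)])
READ b @v16: history=[(1, 14), (4, 15), (10, 15), (11, 14), (12, 15), (14, 11), (16, 0)] -> pick v16 -> 0
v18: WRITE b=13  (b history now [(1, 14), (4, 15), (10, 15), (11, 14), (12, 15), (14, 11), (16, 0), (18, 13)])
v19: WRITE a=14  (a history now [(2, 1), (3, 6), (5, 3), (6, 5), (7, 14), (8, 8), (9, 10), (13, 4), (15, 4), (17, 0), (19, 14)])
Read results in order: ['NONE', '14', 'NONE', 'NONE', '14', '6', '14', '14', '15', '0']
NONE count = 3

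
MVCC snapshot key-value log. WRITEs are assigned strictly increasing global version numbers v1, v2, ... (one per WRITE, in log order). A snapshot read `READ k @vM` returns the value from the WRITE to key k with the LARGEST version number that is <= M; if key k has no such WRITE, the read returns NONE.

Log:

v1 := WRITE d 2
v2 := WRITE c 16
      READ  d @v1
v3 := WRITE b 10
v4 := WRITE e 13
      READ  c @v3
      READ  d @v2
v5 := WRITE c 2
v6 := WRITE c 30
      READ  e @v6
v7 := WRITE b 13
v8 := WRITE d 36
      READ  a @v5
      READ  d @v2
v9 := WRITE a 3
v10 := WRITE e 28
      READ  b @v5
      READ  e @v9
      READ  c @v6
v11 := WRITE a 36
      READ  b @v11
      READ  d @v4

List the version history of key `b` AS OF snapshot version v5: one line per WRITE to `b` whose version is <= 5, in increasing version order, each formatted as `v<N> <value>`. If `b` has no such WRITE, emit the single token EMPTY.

Answer: v3 10

Derivation:
Scan writes for key=b with version <= 5:
  v1 WRITE d 2 -> skip
  v2 WRITE c 16 -> skip
  v3 WRITE b 10 -> keep
  v4 WRITE e 13 -> skip
  v5 WRITE c 2 -> skip
  v6 WRITE c 30 -> skip
  v7 WRITE b 13 -> drop (> snap)
  v8 WRITE d 36 -> skip
  v9 WRITE a 3 -> skip
  v10 WRITE e 28 -> skip
  v11 WRITE a 36 -> skip
Collected: [(3, 10)]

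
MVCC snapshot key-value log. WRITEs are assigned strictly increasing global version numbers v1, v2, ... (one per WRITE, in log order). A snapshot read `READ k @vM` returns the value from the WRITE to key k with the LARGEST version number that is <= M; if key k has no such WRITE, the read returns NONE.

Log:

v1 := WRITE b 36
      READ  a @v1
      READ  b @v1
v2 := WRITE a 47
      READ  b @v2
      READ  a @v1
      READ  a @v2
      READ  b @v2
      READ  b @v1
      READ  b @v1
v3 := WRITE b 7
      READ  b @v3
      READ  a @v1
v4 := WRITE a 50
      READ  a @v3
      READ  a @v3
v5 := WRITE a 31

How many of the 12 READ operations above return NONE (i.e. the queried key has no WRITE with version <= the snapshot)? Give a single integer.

Answer: 3

Derivation:
v1: WRITE b=36  (b history now [(1, 36)])
READ a @v1: history=[] -> no version <= 1 -> NONE
READ b @v1: history=[(1, 36)] -> pick v1 -> 36
v2: WRITE a=47  (a history now [(2, 47)])
READ b @v2: history=[(1, 36)] -> pick v1 -> 36
READ a @v1: history=[(2, 47)] -> no version <= 1 -> NONE
READ a @v2: history=[(2, 47)] -> pick v2 -> 47
READ b @v2: history=[(1, 36)] -> pick v1 -> 36
READ b @v1: history=[(1, 36)] -> pick v1 -> 36
READ b @v1: history=[(1, 36)] -> pick v1 -> 36
v3: WRITE b=7  (b history now [(1, 36), (3, 7)])
READ b @v3: history=[(1, 36), (3, 7)] -> pick v3 -> 7
READ a @v1: history=[(2, 47)] -> no version <= 1 -> NONE
v4: WRITE a=50  (a history now [(2, 47), (4, 50)])
READ a @v3: history=[(2, 47), (4, 50)] -> pick v2 -> 47
READ a @v3: history=[(2, 47), (4, 50)] -> pick v2 -> 47
v5: WRITE a=31  (a history now [(2, 47), (4, 50), (5, 31)])
Read results in order: ['NONE', '36', '36', 'NONE', '47', '36', '36', '36', '7', 'NONE', '47', '47']
NONE count = 3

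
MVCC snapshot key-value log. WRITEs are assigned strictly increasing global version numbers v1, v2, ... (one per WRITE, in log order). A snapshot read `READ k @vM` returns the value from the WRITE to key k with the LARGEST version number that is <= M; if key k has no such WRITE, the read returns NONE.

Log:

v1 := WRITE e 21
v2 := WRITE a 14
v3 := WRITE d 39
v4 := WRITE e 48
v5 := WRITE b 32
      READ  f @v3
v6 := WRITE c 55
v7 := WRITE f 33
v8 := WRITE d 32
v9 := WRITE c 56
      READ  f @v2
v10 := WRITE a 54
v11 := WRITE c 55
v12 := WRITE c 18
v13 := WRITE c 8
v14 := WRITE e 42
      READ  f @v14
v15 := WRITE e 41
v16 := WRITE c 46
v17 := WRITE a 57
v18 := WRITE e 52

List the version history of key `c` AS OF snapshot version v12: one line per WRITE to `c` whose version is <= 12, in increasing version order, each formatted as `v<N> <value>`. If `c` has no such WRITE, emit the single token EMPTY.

Answer: v6 55
v9 56
v11 55
v12 18

Derivation:
Scan writes for key=c with version <= 12:
  v1 WRITE e 21 -> skip
  v2 WRITE a 14 -> skip
  v3 WRITE d 39 -> skip
  v4 WRITE e 48 -> skip
  v5 WRITE b 32 -> skip
  v6 WRITE c 55 -> keep
  v7 WRITE f 33 -> skip
  v8 WRITE d 32 -> skip
  v9 WRITE c 56 -> keep
  v10 WRITE a 54 -> skip
  v11 WRITE c 55 -> keep
  v12 WRITE c 18 -> keep
  v13 WRITE c 8 -> drop (> snap)
  v14 WRITE e 42 -> skip
  v15 WRITE e 41 -> skip
  v16 WRITE c 46 -> drop (> snap)
  v17 WRITE a 57 -> skip
  v18 WRITE e 52 -> skip
Collected: [(6, 55), (9, 56), (11, 55), (12, 18)]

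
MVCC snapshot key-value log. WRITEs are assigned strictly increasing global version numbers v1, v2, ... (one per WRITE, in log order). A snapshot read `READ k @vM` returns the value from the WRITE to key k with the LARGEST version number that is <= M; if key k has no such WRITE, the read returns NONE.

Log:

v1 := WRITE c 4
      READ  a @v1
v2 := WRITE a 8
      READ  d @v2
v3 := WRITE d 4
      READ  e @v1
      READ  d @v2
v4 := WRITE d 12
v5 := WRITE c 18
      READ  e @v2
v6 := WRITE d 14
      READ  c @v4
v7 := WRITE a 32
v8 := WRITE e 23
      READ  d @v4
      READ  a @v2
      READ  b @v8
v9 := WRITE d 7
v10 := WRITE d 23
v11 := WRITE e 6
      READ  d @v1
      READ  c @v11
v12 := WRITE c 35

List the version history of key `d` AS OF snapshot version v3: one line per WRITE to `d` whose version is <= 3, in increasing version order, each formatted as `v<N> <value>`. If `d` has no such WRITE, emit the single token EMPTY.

Scan writes for key=d with version <= 3:
  v1 WRITE c 4 -> skip
  v2 WRITE a 8 -> skip
  v3 WRITE d 4 -> keep
  v4 WRITE d 12 -> drop (> snap)
  v5 WRITE c 18 -> skip
  v6 WRITE d 14 -> drop (> snap)
  v7 WRITE a 32 -> skip
  v8 WRITE e 23 -> skip
  v9 WRITE d 7 -> drop (> snap)
  v10 WRITE d 23 -> drop (> snap)
  v11 WRITE e 6 -> skip
  v12 WRITE c 35 -> skip
Collected: [(3, 4)]

Answer: v3 4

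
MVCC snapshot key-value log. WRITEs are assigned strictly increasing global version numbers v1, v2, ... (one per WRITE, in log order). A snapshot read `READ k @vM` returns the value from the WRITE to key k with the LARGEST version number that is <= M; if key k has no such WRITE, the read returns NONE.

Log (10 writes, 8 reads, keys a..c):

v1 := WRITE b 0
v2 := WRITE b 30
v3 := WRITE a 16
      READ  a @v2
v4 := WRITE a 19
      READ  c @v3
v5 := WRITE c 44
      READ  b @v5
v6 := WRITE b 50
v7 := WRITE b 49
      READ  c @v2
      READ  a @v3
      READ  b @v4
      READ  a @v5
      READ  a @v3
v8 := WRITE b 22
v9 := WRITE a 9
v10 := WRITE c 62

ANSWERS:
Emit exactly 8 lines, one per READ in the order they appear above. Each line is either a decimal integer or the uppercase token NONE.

v1: WRITE b=0  (b history now [(1, 0)])
v2: WRITE b=30  (b history now [(1, 0), (2, 30)])
v3: WRITE a=16  (a history now [(3, 16)])
READ a @v2: history=[(3, 16)] -> no version <= 2 -> NONE
v4: WRITE a=19  (a history now [(3, 16), (4, 19)])
READ c @v3: history=[] -> no version <= 3 -> NONE
v5: WRITE c=44  (c history now [(5, 44)])
READ b @v5: history=[(1, 0), (2, 30)] -> pick v2 -> 30
v6: WRITE b=50  (b history now [(1, 0), (2, 30), (6, 50)])
v7: WRITE b=49  (b history now [(1, 0), (2, 30), (6, 50), (7, 49)])
READ c @v2: history=[(5, 44)] -> no version <= 2 -> NONE
READ a @v3: history=[(3, 16), (4, 19)] -> pick v3 -> 16
READ b @v4: history=[(1, 0), (2, 30), (6, 50), (7, 49)] -> pick v2 -> 30
READ a @v5: history=[(3, 16), (4, 19)] -> pick v4 -> 19
READ a @v3: history=[(3, 16), (4, 19)] -> pick v3 -> 16
v8: WRITE b=22  (b history now [(1, 0), (2, 30), (6, 50), (7, 49), (8, 22)])
v9: WRITE a=9  (a history now [(3, 16), (4, 19), (9, 9)])
v10: WRITE c=62  (c history now [(5, 44), (10, 62)])

Answer: NONE
NONE
30
NONE
16
30
19
16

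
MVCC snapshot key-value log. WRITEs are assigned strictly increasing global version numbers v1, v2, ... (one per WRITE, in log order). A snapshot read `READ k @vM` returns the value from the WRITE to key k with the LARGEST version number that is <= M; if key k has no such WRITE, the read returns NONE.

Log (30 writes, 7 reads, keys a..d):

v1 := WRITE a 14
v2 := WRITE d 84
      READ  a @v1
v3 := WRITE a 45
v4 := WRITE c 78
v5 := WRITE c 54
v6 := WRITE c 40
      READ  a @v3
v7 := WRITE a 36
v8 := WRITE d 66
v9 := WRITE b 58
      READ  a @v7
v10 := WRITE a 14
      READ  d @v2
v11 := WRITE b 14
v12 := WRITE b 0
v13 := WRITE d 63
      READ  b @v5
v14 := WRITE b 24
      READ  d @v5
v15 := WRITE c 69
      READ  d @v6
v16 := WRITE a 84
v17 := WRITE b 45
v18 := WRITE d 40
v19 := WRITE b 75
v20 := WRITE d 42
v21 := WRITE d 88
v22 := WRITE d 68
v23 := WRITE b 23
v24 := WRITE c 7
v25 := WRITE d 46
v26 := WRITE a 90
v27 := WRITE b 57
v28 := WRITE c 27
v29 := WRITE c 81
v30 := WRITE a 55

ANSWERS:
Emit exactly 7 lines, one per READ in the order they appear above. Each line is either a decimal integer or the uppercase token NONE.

Answer: 14
45
36
84
NONE
84
84

Derivation:
v1: WRITE a=14  (a history now [(1, 14)])
v2: WRITE d=84  (d history now [(2, 84)])
READ a @v1: history=[(1, 14)] -> pick v1 -> 14
v3: WRITE a=45  (a history now [(1, 14), (3, 45)])
v4: WRITE c=78  (c history now [(4, 78)])
v5: WRITE c=54  (c history now [(4, 78), (5, 54)])
v6: WRITE c=40  (c history now [(4, 78), (5, 54), (6, 40)])
READ a @v3: history=[(1, 14), (3, 45)] -> pick v3 -> 45
v7: WRITE a=36  (a history now [(1, 14), (3, 45), (7, 36)])
v8: WRITE d=66  (d history now [(2, 84), (8, 66)])
v9: WRITE b=58  (b history now [(9, 58)])
READ a @v7: history=[(1, 14), (3, 45), (7, 36)] -> pick v7 -> 36
v10: WRITE a=14  (a history now [(1, 14), (3, 45), (7, 36), (10, 14)])
READ d @v2: history=[(2, 84), (8, 66)] -> pick v2 -> 84
v11: WRITE b=14  (b history now [(9, 58), (11, 14)])
v12: WRITE b=0  (b history now [(9, 58), (11, 14), (12, 0)])
v13: WRITE d=63  (d history now [(2, 84), (8, 66), (13, 63)])
READ b @v5: history=[(9, 58), (11, 14), (12, 0)] -> no version <= 5 -> NONE
v14: WRITE b=24  (b history now [(9, 58), (11, 14), (12, 0), (14, 24)])
READ d @v5: history=[(2, 84), (8, 66), (13, 63)] -> pick v2 -> 84
v15: WRITE c=69  (c history now [(4, 78), (5, 54), (6, 40), (15, 69)])
READ d @v6: history=[(2, 84), (8, 66), (13, 63)] -> pick v2 -> 84
v16: WRITE a=84  (a history now [(1, 14), (3, 45), (7, 36), (10, 14), (16, 84)])
v17: WRITE b=45  (b history now [(9, 58), (11, 14), (12, 0), (14, 24), (17, 45)])
v18: WRITE d=40  (d history now [(2, 84), (8, 66), (13, 63), (18, 40)])
v19: WRITE b=75  (b history now [(9, 58), (11, 14), (12, 0), (14, 24), (17, 45), (19, 75)])
v20: WRITE d=42  (d history now [(2, 84), (8, 66), (13, 63), (18, 40), (20, 42)])
v21: WRITE d=88  (d history now [(2, 84), (8, 66), (13, 63), (18, 40), (20, 42), (21, 88)])
v22: WRITE d=68  (d history now [(2, 84), (8, 66), (13, 63), (18, 40), (20, 42), (21, 88), (22, 68)])
v23: WRITE b=23  (b history now [(9, 58), (11, 14), (12, 0), (14, 24), (17, 45), (19, 75), (23, 23)])
v24: WRITE c=7  (c history now [(4, 78), (5, 54), (6, 40), (15, 69), (24, 7)])
v25: WRITE d=46  (d history now [(2, 84), (8, 66), (13, 63), (18, 40), (20, 42), (21, 88), (22, 68), (25, 46)])
v26: WRITE a=90  (a history now [(1, 14), (3, 45), (7, 36), (10, 14), (16, 84), (26, 90)])
v27: WRITE b=57  (b history now [(9, 58), (11, 14), (12, 0), (14, 24), (17, 45), (19, 75), (23, 23), (27, 57)])
v28: WRITE c=27  (c history now [(4, 78), (5, 54), (6, 40), (15, 69), (24, 7), (28, 27)])
v29: WRITE c=81  (c history now [(4, 78), (5, 54), (6, 40), (15, 69), (24, 7), (28, 27), (29, 81)])
v30: WRITE a=55  (a history now [(1, 14), (3, 45), (7, 36), (10, 14), (16, 84), (26, 90), (30, 55)])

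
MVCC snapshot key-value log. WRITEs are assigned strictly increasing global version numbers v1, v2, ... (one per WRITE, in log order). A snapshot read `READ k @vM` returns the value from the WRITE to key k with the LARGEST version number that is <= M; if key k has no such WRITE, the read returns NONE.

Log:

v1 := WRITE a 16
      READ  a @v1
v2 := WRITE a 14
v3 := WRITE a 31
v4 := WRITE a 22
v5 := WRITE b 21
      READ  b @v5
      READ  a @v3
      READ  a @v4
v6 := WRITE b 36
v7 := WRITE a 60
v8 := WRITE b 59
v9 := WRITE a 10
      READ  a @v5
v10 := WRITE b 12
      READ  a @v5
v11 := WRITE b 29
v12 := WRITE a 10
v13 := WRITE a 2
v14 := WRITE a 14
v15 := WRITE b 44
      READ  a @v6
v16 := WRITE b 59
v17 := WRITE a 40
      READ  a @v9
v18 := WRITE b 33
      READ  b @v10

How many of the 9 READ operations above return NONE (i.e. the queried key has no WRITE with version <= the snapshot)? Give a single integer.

v1: WRITE a=16  (a history now [(1, 16)])
READ a @v1: history=[(1, 16)] -> pick v1 -> 16
v2: WRITE a=14  (a history now [(1, 16), (2, 14)])
v3: WRITE a=31  (a history now [(1, 16), (2, 14), (3, 31)])
v4: WRITE a=22  (a history now [(1, 16), (2, 14), (3, 31), (4, 22)])
v5: WRITE b=21  (b history now [(5, 21)])
READ b @v5: history=[(5, 21)] -> pick v5 -> 21
READ a @v3: history=[(1, 16), (2, 14), (3, 31), (4, 22)] -> pick v3 -> 31
READ a @v4: history=[(1, 16), (2, 14), (3, 31), (4, 22)] -> pick v4 -> 22
v6: WRITE b=36  (b history now [(5, 21), (6, 36)])
v7: WRITE a=60  (a history now [(1, 16), (2, 14), (3, 31), (4, 22), (7, 60)])
v8: WRITE b=59  (b history now [(5, 21), (6, 36), (8, 59)])
v9: WRITE a=10  (a history now [(1, 16), (2, 14), (3, 31), (4, 22), (7, 60), (9, 10)])
READ a @v5: history=[(1, 16), (2, 14), (3, 31), (4, 22), (7, 60), (9, 10)] -> pick v4 -> 22
v10: WRITE b=12  (b history now [(5, 21), (6, 36), (8, 59), (10, 12)])
READ a @v5: history=[(1, 16), (2, 14), (3, 31), (4, 22), (7, 60), (9, 10)] -> pick v4 -> 22
v11: WRITE b=29  (b history now [(5, 21), (6, 36), (8, 59), (10, 12), (11, 29)])
v12: WRITE a=10  (a history now [(1, 16), (2, 14), (3, 31), (4, 22), (7, 60), (9, 10), (12, 10)])
v13: WRITE a=2  (a history now [(1, 16), (2, 14), (3, 31), (4, 22), (7, 60), (9, 10), (12, 10), (13, 2)])
v14: WRITE a=14  (a history now [(1, 16), (2, 14), (3, 31), (4, 22), (7, 60), (9, 10), (12, 10), (13, 2), (14, 14)])
v15: WRITE b=44  (b history now [(5, 21), (6, 36), (8, 59), (10, 12), (11, 29), (15, 44)])
READ a @v6: history=[(1, 16), (2, 14), (3, 31), (4, 22), (7, 60), (9, 10), (12, 10), (13, 2), (14, 14)] -> pick v4 -> 22
v16: WRITE b=59  (b history now [(5, 21), (6, 36), (8, 59), (10, 12), (11, 29), (15, 44), (16, 59)])
v17: WRITE a=40  (a history now [(1, 16), (2, 14), (3, 31), (4, 22), (7, 60), (9, 10), (12, 10), (13, 2), (14, 14), (17, 40)])
READ a @v9: history=[(1, 16), (2, 14), (3, 31), (4, 22), (7, 60), (9, 10), (12, 10), (13, 2), (14, 14), (17, 40)] -> pick v9 -> 10
v18: WRITE b=33  (b history now [(5, 21), (6, 36), (8, 59), (10, 12), (11, 29), (15, 44), (16, 59), (18, 33)])
READ b @v10: history=[(5, 21), (6, 36), (8, 59), (10, 12), (11, 29), (15, 44), (16, 59), (18, 33)] -> pick v10 -> 12
Read results in order: ['16', '21', '31', '22', '22', '22', '22', '10', '12']
NONE count = 0

Answer: 0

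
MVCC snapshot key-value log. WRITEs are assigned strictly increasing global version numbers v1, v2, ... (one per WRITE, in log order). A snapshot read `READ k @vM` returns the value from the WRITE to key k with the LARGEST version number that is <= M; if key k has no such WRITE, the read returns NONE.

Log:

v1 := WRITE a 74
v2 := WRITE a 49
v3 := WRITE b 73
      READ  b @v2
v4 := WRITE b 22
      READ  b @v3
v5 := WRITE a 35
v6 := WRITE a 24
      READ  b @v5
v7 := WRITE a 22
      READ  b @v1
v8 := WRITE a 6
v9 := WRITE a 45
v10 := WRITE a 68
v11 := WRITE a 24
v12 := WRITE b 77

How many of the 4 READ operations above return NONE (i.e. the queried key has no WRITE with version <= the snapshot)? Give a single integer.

Answer: 2

Derivation:
v1: WRITE a=74  (a history now [(1, 74)])
v2: WRITE a=49  (a history now [(1, 74), (2, 49)])
v3: WRITE b=73  (b history now [(3, 73)])
READ b @v2: history=[(3, 73)] -> no version <= 2 -> NONE
v4: WRITE b=22  (b history now [(3, 73), (4, 22)])
READ b @v3: history=[(3, 73), (4, 22)] -> pick v3 -> 73
v5: WRITE a=35  (a history now [(1, 74), (2, 49), (5, 35)])
v6: WRITE a=24  (a history now [(1, 74), (2, 49), (5, 35), (6, 24)])
READ b @v5: history=[(3, 73), (4, 22)] -> pick v4 -> 22
v7: WRITE a=22  (a history now [(1, 74), (2, 49), (5, 35), (6, 24), (7, 22)])
READ b @v1: history=[(3, 73), (4, 22)] -> no version <= 1 -> NONE
v8: WRITE a=6  (a history now [(1, 74), (2, 49), (5, 35), (6, 24), (7, 22), (8, 6)])
v9: WRITE a=45  (a history now [(1, 74), (2, 49), (5, 35), (6, 24), (7, 22), (8, 6), (9, 45)])
v10: WRITE a=68  (a history now [(1, 74), (2, 49), (5, 35), (6, 24), (7, 22), (8, 6), (9, 45), (10, 68)])
v11: WRITE a=24  (a history now [(1, 74), (2, 49), (5, 35), (6, 24), (7, 22), (8, 6), (9, 45), (10, 68), (11, 24)])
v12: WRITE b=77  (b history now [(3, 73), (4, 22), (12, 77)])
Read results in order: ['NONE', '73', '22', 'NONE']
NONE count = 2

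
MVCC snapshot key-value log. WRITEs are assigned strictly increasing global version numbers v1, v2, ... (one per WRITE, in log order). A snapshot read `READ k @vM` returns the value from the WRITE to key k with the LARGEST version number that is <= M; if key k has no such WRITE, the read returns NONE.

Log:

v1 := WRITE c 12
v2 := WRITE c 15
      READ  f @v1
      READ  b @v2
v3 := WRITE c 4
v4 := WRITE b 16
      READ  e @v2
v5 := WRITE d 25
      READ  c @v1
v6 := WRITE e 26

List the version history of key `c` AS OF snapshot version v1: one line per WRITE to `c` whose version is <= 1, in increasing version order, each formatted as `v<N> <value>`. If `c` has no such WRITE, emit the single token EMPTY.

Scan writes for key=c with version <= 1:
  v1 WRITE c 12 -> keep
  v2 WRITE c 15 -> drop (> snap)
  v3 WRITE c 4 -> drop (> snap)
  v4 WRITE b 16 -> skip
  v5 WRITE d 25 -> skip
  v6 WRITE e 26 -> skip
Collected: [(1, 12)]

Answer: v1 12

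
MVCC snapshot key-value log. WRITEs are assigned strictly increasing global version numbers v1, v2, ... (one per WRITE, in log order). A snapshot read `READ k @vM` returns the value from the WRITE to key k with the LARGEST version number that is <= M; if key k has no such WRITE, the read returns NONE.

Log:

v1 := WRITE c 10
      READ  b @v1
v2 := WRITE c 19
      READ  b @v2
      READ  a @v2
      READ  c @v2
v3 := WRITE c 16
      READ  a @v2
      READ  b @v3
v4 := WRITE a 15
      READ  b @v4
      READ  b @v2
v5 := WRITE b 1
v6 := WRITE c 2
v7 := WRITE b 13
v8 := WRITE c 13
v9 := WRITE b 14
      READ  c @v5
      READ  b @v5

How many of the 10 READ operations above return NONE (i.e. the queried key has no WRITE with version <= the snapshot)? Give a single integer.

v1: WRITE c=10  (c history now [(1, 10)])
READ b @v1: history=[] -> no version <= 1 -> NONE
v2: WRITE c=19  (c history now [(1, 10), (2, 19)])
READ b @v2: history=[] -> no version <= 2 -> NONE
READ a @v2: history=[] -> no version <= 2 -> NONE
READ c @v2: history=[(1, 10), (2, 19)] -> pick v2 -> 19
v3: WRITE c=16  (c history now [(1, 10), (2, 19), (3, 16)])
READ a @v2: history=[] -> no version <= 2 -> NONE
READ b @v3: history=[] -> no version <= 3 -> NONE
v4: WRITE a=15  (a history now [(4, 15)])
READ b @v4: history=[] -> no version <= 4 -> NONE
READ b @v2: history=[] -> no version <= 2 -> NONE
v5: WRITE b=1  (b history now [(5, 1)])
v6: WRITE c=2  (c history now [(1, 10), (2, 19), (3, 16), (6, 2)])
v7: WRITE b=13  (b history now [(5, 1), (7, 13)])
v8: WRITE c=13  (c history now [(1, 10), (2, 19), (3, 16), (6, 2), (8, 13)])
v9: WRITE b=14  (b history now [(5, 1), (7, 13), (9, 14)])
READ c @v5: history=[(1, 10), (2, 19), (3, 16), (6, 2), (8, 13)] -> pick v3 -> 16
READ b @v5: history=[(5, 1), (7, 13), (9, 14)] -> pick v5 -> 1
Read results in order: ['NONE', 'NONE', 'NONE', '19', 'NONE', 'NONE', 'NONE', 'NONE', '16', '1']
NONE count = 7

Answer: 7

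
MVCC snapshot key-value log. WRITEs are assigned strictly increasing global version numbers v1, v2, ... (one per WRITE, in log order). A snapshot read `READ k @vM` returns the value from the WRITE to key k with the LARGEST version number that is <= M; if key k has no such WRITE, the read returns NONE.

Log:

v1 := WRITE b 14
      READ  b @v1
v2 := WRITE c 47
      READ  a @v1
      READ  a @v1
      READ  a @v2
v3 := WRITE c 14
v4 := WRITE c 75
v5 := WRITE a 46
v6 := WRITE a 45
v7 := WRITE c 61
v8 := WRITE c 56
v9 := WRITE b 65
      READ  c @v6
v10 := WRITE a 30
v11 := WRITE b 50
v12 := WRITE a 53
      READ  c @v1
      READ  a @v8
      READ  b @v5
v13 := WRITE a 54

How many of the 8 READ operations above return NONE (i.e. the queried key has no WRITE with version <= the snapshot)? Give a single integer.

v1: WRITE b=14  (b history now [(1, 14)])
READ b @v1: history=[(1, 14)] -> pick v1 -> 14
v2: WRITE c=47  (c history now [(2, 47)])
READ a @v1: history=[] -> no version <= 1 -> NONE
READ a @v1: history=[] -> no version <= 1 -> NONE
READ a @v2: history=[] -> no version <= 2 -> NONE
v3: WRITE c=14  (c history now [(2, 47), (3, 14)])
v4: WRITE c=75  (c history now [(2, 47), (3, 14), (4, 75)])
v5: WRITE a=46  (a history now [(5, 46)])
v6: WRITE a=45  (a history now [(5, 46), (6, 45)])
v7: WRITE c=61  (c history now [(2, 47), (3, 14), (4, 75), (7, 61)])
v8: WRITE c=56  (c history now [(2, 47), (3, 14), (4, 75), (7, 61), (8, 56)])
v9: WRITE b=65  (b history now [(1, 14), (9, 65)])
READ c @v6: history=[(2, 47), (3, 14), (4, 75), (7, 61), (8, 56)] -> pick v4 -> 75
v10: WRITE a=30  (a history now [(5, 46), (6, 45), (10, 30)])
v11: WRITE b=50  (b history now [(1, 14), (9, 65), (11, 50)])
v12: WRITE a=53  (a history now [(5, 46), (6, 45), (10, 30), (12, 53)])
READ c @v1: history=[(2, 47), (3, 14), (4, 75), (7, 61), (8, 56)] -> no version <= 1 -> NONE
READ a @v8: history=[(5, 46), (6, 45), (10, 30), (12, 53)] -> pick v6 -> 45
READ b @v5: history=[(1, 14), (9, 65), (11, 50)] -> pick v1 -> 14
v13: WRITE a=54  (a history now [(5, 46), (6, 45), (10, 30), (12, 53), (13, 54)])
Read results in order: ['14', 'NONE', 'NONE', 'NONE', '75', 'NONE', '45', '14']
NONE count = 4

Answer: 4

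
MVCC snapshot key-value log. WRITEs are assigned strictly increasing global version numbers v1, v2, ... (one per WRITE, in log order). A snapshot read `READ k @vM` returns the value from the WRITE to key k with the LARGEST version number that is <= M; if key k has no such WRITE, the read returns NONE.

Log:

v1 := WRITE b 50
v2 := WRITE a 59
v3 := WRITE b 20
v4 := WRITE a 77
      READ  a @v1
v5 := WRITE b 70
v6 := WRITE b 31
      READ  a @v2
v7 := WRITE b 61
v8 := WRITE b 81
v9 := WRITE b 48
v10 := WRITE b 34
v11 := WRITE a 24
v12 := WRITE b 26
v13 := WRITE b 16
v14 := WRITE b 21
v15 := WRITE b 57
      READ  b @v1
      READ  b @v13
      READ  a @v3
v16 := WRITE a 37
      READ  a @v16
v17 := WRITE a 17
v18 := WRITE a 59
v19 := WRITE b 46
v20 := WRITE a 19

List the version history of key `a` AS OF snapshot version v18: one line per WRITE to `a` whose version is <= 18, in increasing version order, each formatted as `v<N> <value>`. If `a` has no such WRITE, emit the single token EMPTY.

Answer: v2 59
v4 77
v11 24
v16 37
v17 17
v18 59

Derivation:
Scan writes for key=a with version <= 18:
  v1 WRITE b 50 -> skip
  v2 WRITE a 59 -> keep
  v3 WRITE b 20 -> skip
  v4 WRITE a 77 -> keep
  v5 WRITE b 70 -> skip
  v6 WRITE b 31 -> skip
  v7 WRITE b 61 -> skip
  v8 WRITE b 81 -> skip
  v9 WRITE b 48 -> skip
  v10 WRITE b 34 -> skip
  v11 WRITE a 24 -> keep
  v12 WRITE b 26 -> skip
  v13 WRITE b 16 -> skip
  v14 WRITE b 21 -> skip
  v15 WRITE b 57 -> skip
  v16 WRITE a 37 -> keep
  v17 WRITE a 17 -> keep
  v18 WRITE a 59 -> keep
  v19 WRITE b 46 -> skip
  v20 WRITE a 19 -> drop (> snap)
Collected: [(2, 59), (4, 77), (11, 24), (16, 37), (17, 17), (18, 59)]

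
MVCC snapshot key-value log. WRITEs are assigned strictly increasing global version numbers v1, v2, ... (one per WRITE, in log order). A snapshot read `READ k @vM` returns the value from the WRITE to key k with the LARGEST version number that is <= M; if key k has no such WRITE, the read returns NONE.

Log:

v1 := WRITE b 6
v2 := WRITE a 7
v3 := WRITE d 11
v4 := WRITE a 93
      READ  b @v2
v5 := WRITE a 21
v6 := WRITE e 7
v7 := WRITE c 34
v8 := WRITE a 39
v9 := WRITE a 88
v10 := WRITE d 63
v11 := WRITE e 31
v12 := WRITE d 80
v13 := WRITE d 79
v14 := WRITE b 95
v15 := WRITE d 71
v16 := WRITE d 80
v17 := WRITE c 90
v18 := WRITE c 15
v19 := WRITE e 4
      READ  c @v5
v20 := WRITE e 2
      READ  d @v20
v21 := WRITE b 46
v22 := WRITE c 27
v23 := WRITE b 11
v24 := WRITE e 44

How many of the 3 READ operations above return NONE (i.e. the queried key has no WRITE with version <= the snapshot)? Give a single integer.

v1: WRITE b=6  (b history now [(1, 6)])
v2: WRITE a=7  (a history now [(2, 7)])
v3: WRITE d=11  (d history now [(3, 11)])
v4: WRITE a=93  (a history now [(2, 7), (4, 93)])
READ b @v2: history=[(1, 6)] -> pick v1 -> 6
v5: WRITE a=21  (a history now [(2, 7), (4, 93), (5, 21)])
v6: WRITE e=7  (e history now [(6, 7)])
v7: WRITE c=34  (c history now [(7, 34)])
v8: WRITE a=39  (a history now [(2, 7), (4, 93), (5, 21), (8, 39)])
v9: WRITE a=88  (a history now [(2, 7), (4, 93), (5, 21), (8, 39), (9, 88)])
v10: WRITE d=63  (d history now [(3, 11), (10, 63)])
v11: WRITE e=31  (e history now [(6, 7), (11, 31)])
v12: WRITE d=80  (d history now [(3, 11), (10, 63), (12, 80)])
v13: WRITE d=79  (d history now [(3, 11), (10, 63), (12, 80), (13, 79)])
v14: WRITE b=95  (b history now [(1, 6), (14, 95)])
v15: WRITE d=71  (d history now [(3, 11), (10, 63), (12, 80), (13, 79), (15, 71)])
v16: WRITE d=80  (d history now [(3, 11), (10, 63), (12, 80), (13, 79), (15, 71), (16, 80)])
v17: WRITE c=90  (c history now [(7, 34), (17, 90)])
v18: WRITE c=15  (c history now [(7, 34), (17, 90), (18, 15)])
v19: WRITE e=4  (e history now [(6, 7), (11, 31), (19, 4)])
READ c @v5: history=[(7, 34), (17, 90), (18, 15)] -> no version <= 5 -> NONE
v20: WRITE e=2  (e history now [(6, 7), (11, 31), (19, 4), (20, 2)])
READ d @v20: history=[(3, 11), (10, 63), (12, 80), (13, 79), (15, 71), (16, 80)] -> pick v16 -> 80
v21: WRITE b=46  (b history now [(1, 6), (14, 95), (21, 46)])
v22: WRITE c=27  (c history now [(7, 34), (17, 90), (18, 15), (22, 27)])
v23: WRITE b=11  (b history now [(1, 6), (14, 95), (21, 46), (23, 11)])
v24: WRITE e=44  (e history now [(6, 7), (11, 31), (19, 4), (20, 2), (24, 44)])
Read results in order: ['6', 'NONE', '80']
NONE count = 1

Answer: 1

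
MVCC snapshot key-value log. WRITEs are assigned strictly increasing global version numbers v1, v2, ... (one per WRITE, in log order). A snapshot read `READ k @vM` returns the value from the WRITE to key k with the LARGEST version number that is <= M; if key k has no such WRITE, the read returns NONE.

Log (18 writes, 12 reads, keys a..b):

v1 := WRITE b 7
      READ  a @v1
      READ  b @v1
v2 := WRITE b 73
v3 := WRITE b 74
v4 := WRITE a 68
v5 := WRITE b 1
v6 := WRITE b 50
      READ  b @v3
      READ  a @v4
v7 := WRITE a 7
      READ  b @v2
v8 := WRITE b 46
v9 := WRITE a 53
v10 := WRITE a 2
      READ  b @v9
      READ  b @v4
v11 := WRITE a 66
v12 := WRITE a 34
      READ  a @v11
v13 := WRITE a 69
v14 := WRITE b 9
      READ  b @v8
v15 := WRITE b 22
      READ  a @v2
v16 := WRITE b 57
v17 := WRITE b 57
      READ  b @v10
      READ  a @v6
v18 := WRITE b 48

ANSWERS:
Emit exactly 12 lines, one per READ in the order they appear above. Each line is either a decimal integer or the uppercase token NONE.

v1: WRITE b=7  (b history now [(1, 7)])
READ a @v1: history=[] -> no version <= 1 -> NONE
READ b @v1: history=[(1, 7)] -> pick v1 -> 7
v2: WRITE b=73  (b history now [(1, 7), (2, 73)])
v3: WRITE b=74  (b history now [(1, 7), (2, 73), (3, 74)])
v4: WRITE a=68  (a history now [(4, 68)])
v5: WRITE b=1  (b history now [(1, 7), (2, 73), (3, 74), (5, 1)])
v6: WRITE b=50  (b history now [(1, 7), (2, 73), (3, 74), (5, 1), (6, 50)])
READ b @v3: history=[(1, 7), (2, 73), (3, 74), (5, 1), (6, 50)] -> pick v3 -> 74
READ a @v4: history=[(4, 68)] -> pick v4 -> 68
v7: WRITE a=7  (a history now [(4, 68), (7, 7)])
READ b @v2: history=[(1, 7), (2, 73), (3, 74), (5, 1), (6, 50)] -> pick v2 -> 73
v8: WRITE b=46  (b history now [(1, 7), (2, 73), (3, 74), (5, 1), (6, 50), (8, 46)])
v9: WRITE a=53  (a history now [(4, 68), (7, 7), (9, 53)])
v10: WRITE a=2  (a history now [(4, 68), (7, 7), (9, 53), (10, 2)])
READ b @v9: history=[(1, 7), (2, 73), (3, 74), (5, 1), (6, 50), (8, 46)] -> pick v8 -> 46
READ b @v4: history=[(1, 7), (2, 73), (3, 74), (5, 1), (6, 50), (8, 46)] -> pick v3 -> 74
v11: WRITE a=66  (a history now [(4, 68), (7, 7), (9, 53), (10, 2), (11, 66)])
v12: WRITE a=34  (a history now [(4, 68), (7, 7), (9, 53), (10, 2), (11, 66), (12, 34)])
READ a @v11: history=[(4, 68), (7, 7), (9, 53), (10, 2), (11, 66), (12, 34)] -> pick v11 -> 66
v13: WRITE a=69  (a history now [(4, 68), (7, 7), (9, 53), (10, 2), (11, 66), (12, 34), (13, 69)])
v14: WRITE b=9  (b history now [(1, 7), (2, 73), (3, 74), (5, 1), (6, 50), (8, 46), (14, 9)])
READ b @v8: history=[(1, 7), (2, 73), (3, 74), (5, 1), (6, 50), (8, 46), (14, 9)] -> pick v8 -> 46
v15: WRITE b=22  (b history now [(1, 7), (2, 73), (3, 74), (5, 1), (6, 50), (8, 46), (14, 9), (15, 22)])
READ a @v2: history=[(4, 68), (7, 7), (9, 53), (10, 2), (11, 66), (12, 34), (13, 69)] -> no version <= 2 -> NONE
v16: WRITE b=57  (b history now [(1, 7), (2, 73), (3, 74), (5, 1), (6, 50), (8, 46), (14, 9), (15, 22), (16, 57)])
v17: WRITE b=57  (b history now [(1, 7), (2, 73), (3, 74), (5, 1), (6, 50), (8, 46), (14, 9), (15, 22), (16, 57), (17, 57)])
READ b @v10: history=[(1, 7), (2, 73), (3, 74), (5, 1), (6, 50), (8, 46), (14, 9), (15, 22), (16, 57), (17, 57)] -> pick v8 -> 46
READ a @v6: history=[(4, 68), (7, 7), (9, 53), (10, 2), (11, 66), (12, 34), (13, 69)] -> pick v4 -> 68
v18: WRITE b=48  (b history now [(1, 7), (2, 73), (3, 74), (5, 1), (6, 50), (8, 46), (14, 9), (15, 22), (16, 57), (17, 57), (18, 48)])

Answer: NONE
7
74
68
73
46
74
66
46
NONE
46
68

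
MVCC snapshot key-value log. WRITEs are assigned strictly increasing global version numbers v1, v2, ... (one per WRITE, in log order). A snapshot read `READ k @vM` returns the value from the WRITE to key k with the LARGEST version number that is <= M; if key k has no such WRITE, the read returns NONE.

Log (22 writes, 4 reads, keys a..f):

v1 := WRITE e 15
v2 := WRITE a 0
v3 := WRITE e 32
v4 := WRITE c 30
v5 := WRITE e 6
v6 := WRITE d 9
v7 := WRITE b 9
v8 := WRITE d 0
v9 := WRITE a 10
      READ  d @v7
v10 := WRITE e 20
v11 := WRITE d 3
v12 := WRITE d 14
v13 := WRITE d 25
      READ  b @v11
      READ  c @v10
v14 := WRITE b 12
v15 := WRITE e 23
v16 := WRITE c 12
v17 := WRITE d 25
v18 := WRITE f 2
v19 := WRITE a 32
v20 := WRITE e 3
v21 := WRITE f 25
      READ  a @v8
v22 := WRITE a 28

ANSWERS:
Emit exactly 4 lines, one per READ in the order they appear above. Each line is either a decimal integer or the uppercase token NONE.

v1: WRITE e=15  (e history now [(1, 15)])
v2: WRITE a=0  (a history now [(2, 0)])
v3: WRITE e=32  (e history now [(1, 15), (3, 32)])
v4: WRITE c=30  (c history now [(4, 30)])
v5: WRITE e=6  (e history now [(1, 15), (3, 32), (5, 6)])
v6: WRITE d=9  (d history now [(6, 9)])
v7: WRITE b=9  (b history now [(7, 9)])
v8: WRITE d=0  (d history now [(6, 9), (8, 0)])
v9: WRITE a=10  (a history now [(2, 0), (9, 10)])
READ d @v7: history=[(6, 9), (8, 0)] -> pick v6 -> 9
v10: WRITE e=20  (e history now [(1, 15), (3, 32), (5, 6), (10, 20)])
v11: WRITE d=3  (d history now [(6, 9), (8, 0), (11, 3)])
v12: WRITE d=14  (d history now [(6, 9), (8, 0), (11, 3), (12, 14)])
v13: WRITE d=25  (d history now [(6, 9), (8, 0), (11, 3), (12, 14), (13, 25)])
READ b @v11: history=[(7, 9)] -> pick v7 -> 9
READ c @v10: history=[(4, 30)] -> pick v4 -> 30
v14: WRITE b=12  (b history now [(7, 9), (14, 12)])
v15: WRITE e=23  (e history now [(1, 15), (3, 32), (5, 6), (10, 20), (15, 23)])
v16: WRITE c=12  (c history now [(4, 30), (16, 12)])
v17: WRITE d=25  (d history now [(6, 9), (8, 0), (11, 3), (12, 14), (13, 25), (17, 25)])
v18: WRITE f=2  (f history now [(18, 2)])
v19: WRITE a=32  (a history now [(2, 0), (9, 10), (19, 32)])
v20: WRITE e=3  (e history now [(1, 15), (3, 32), (5, 6), (10, 20), (15, 23), (20, 3)])
v21: WRITE f=25  (f history now [(18, 2), (21, 25)])
READ a @v8: history=[(2, 0), (9, 10), (19, 32)] -> pick v2 -> 0
v22: WRITE a=28  (a history now [(2, 0), (9, 10), (19, 32), (22, 28)])

Answer: 9
9
30
0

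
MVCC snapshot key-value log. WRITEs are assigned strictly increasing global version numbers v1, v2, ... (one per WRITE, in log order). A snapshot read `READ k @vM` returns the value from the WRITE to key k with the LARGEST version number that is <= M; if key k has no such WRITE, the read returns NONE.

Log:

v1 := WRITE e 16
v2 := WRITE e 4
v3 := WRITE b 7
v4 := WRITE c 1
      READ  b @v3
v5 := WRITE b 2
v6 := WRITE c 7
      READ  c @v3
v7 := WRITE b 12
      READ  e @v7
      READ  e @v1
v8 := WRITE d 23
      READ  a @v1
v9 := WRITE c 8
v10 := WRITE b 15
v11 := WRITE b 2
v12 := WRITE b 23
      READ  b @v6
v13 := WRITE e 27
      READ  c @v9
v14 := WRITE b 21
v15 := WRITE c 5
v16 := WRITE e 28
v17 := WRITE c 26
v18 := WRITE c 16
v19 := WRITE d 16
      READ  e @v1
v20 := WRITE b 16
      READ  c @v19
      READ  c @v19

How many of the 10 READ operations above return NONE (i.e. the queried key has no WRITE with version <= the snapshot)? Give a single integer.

Answer: 2

Derivation:
v1: WRITE e=16  (e history now [(1, 16)])
v2: WRITE e=4  (e history now [(1, 16), (2, 4)])
v3: WRITE b=7  (b history now [(3, 7)])
v4: WRITE c=1  (c history now [(4, 1)])
READ b @v3: history=[(3, 7)] -> pick v3 -> 7
v5: WRITE b=2  (b history now [(3, 7), (5, 2)])
v6: WRITE c=7  (c history now [(4, 1), (6, 7)])
READ c @v3: history=[(4, 1), (6, 7)] -> no version <= 3 -> NONE
v7: WRITE b=12  (b history now [(3, 7), (5, 2), (7, 12)])
READ e @v7: history=[(1, 16), (2, 4)] -> pick v2 -> 4
READ e @v1: history=[(1, 16), (2, 4)] -> pick v1 -> 16
v8: WRITE d=23  (d history now [(8, 23)])
READ a @v1: history=[] -> no version <= 1 -> NONE
v9: WRITE c=8  (c history now [(4, 1), (6, 7), (9, 8)])
v10: WRITE b=15  (b history now [(3, 7), (5, 2), (7, 12), (10, 15)])
v11: WRITE b=2  (b history now [(3, 7), (5, 2), (7, 12), (10, 15), (11, 2)])
v12: WRITE b=23  (b history now [(3, 7), (5, 2), (7, 12), (10, 15), (11, 2), (12, 23)])
READ b @v6: history=[(3, 7), (5, 2), (7, 12), (10, 15), (11, 2), (12, 23)] -> pick v5 -> 2
v13: WRITE e=27  (e history now [(1, 16), (2, 4), (13, 27)])
READ c @v9: history=[(4, 1), (6, 7), (9, 8)] -> pick v9 -> 8
v14: WRITE b=21  (b history now [(3, 7), (5, 2), (7, 12), (10, 15), (11, 2), (12, 23), (14, 21)])
v15: WRITE c=5  (c history now [(4, 1), (6, 7), (9, 8), (15, 5)])
v16: WRITE e=28  (e history now [(1, 16), (2, 4), (13, 27), (16, 28)])
v17: WRITE c=26  (c history now [(4, 1), (6, 7), (9, 8), (15, 5), (17, 26)])
v18: WRITE c=16  (c history now [(4, 1), (6, 7), (9, 8), (15, 5), (17, 26), (18, 16)])
v19: WRITE d=16  (d history now [(8, 23), (19, 16)])
READ e @v1: history=[(1, 16), (2, 4), (13, 27), (16, 28)] -> pick v1 -> 16
v20: WRITE b=16  (b history now [(3, 7), (5, 2), (7, 12), (10, 15), (11, 2), (12, 23), (14, 21), (20, 16)])
READ c @v19: history=[(4, 1), (6, 7), (9, 8), (15, 5), (17, 26), (18, 16)] -> pick v18 -> 16
READ c @v19: history=[(4, 1), (6, 7), (9, 8), (15, 5), (17, 26), (18, 16)] -> pick v18 -> 16
Read results in order: ['7', 'NONE', '4', '16', 'NONE', '2', '8', '16', '16', '16']
NONE count = 2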